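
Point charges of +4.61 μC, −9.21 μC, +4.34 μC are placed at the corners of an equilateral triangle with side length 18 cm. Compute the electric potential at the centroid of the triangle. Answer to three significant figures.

Electric potential is a scalar, so the contributions from each charge add algebraically: V = Σ kqᵢ/rᵢ.
The distance from each vertex to the centroid is a/√3 = 0.104 m.
V = k[(4.61×10⁻⁶)/(0.104) + (-9.21×10⁻⁶)/(0.104) + (4.34×10⁻⁶)/(0.104)] = -2.25×10⁴ V.

-2.25×10⁴ V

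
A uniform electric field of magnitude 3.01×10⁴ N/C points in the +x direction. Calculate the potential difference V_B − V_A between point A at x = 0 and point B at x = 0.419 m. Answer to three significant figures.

-1.26×10⁴ V

In a uniform field, potential decreases in the direction of E: V_B − V_A = −E·Δx.
V_B − V_A = −(3.01×10⁴ V/m)(0.419 m) = -1.26×10⁴ V.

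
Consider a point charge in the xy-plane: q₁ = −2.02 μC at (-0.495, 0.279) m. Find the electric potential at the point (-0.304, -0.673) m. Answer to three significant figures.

-1.87×10⁴ V

Electric potential is a scalar, so the contributions from each charge add algebraically: V = Σ kqᵢ/rᵢ.
Distances from the field point to each charge: r₁ = 0.971 m.
V = k[(-2.02×10⁻⁶)/(0.971)] = -1.87×10⁴ V.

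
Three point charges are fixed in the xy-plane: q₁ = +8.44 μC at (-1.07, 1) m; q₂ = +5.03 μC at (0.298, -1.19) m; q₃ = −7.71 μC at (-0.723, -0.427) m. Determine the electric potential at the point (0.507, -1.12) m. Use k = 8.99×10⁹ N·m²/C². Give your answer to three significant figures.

Electric potential is a scalar, so the contributions from each charge add algebraically: V = Σ kqᵢ/rᵢ.
Distances from the field point to each charge: r₁ = 2.64 m, r₂ = 0.220 m, r₃ = 1.41 m.
V = k[(8.44×10⁻⁶)/(2.64) + (5.03×10⁻⁶)/(0.220) + (-7.71×10⁻⁶)/(1.41)] = 1.85×10⁵ V.

1.85×10⁵ V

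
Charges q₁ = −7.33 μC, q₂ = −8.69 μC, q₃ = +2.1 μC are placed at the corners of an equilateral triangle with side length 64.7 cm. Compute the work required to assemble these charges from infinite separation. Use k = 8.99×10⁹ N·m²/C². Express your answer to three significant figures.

The assembly work is the sum of pairwise potential energies, U = Σ_{i<j} kqᵢqⱼ/rᵢⱼ.
All three pair separations equal the side length, 0.647 m.
U = (0.885) + (-0.214) + (-0.254) = 0.418 J.

0.418 J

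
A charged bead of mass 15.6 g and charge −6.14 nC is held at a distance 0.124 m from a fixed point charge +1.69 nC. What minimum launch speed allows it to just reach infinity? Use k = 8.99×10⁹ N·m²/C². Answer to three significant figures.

To just escape, total mechanical energy must reach zero at infinity: ½mv²_min + U = 0, so ½mv²_min = −U = |kQq|/r.
|U| = |kQq|/r = (8.99×10⁹ N·m²/C²)(1.69×10⁻⁹)(6.14×10⁻⁹)/(0.124) = 7.52×10⁻⁷ J.
v_min = √(2|U|/m) = √(2·7.52×10⁻⁷/0.0156) = 9.82×10⁻³ m/s.

9.82×10⁻³ m/s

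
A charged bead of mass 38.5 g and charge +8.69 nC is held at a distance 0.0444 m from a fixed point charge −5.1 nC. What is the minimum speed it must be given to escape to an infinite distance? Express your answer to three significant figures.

0.0216 m/s

To just escape, total mechanical energy must reach zero at infinity: ½mv²_min + U = 0, so ½mv²_min = −U = |kQq|/r.
|U| = |kQq|/r = (8.99×10⁹ N·m²/C²)(5.10×10⁻⁹)(8.69×10⁻⁹)/(0.0444) = 8.97×10⁻⁶ J.
v_min = √(2|U|/m) = √(2·8.97×10⁻⁶/0.0385) = 0.0216 m/s.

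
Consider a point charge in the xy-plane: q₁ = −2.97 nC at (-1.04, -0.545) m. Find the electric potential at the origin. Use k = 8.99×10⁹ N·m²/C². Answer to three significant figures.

-22.7 V

Electric potential is a scalar, so the contributions from each charge add algebraically: V = Σ kqᵢ/rᵢ.
Distances from the field point to each charge: r₁ = 1.17 m.
V = k[(-2.97×10⁻⁹)/(1.17)] = -22.7 V.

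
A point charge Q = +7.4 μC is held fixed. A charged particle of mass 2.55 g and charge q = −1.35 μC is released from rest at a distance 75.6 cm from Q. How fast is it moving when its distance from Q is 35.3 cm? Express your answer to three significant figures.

10.3 m/s

Only the electrostatic force acts, so mechanical energy is conserved: ½mv² = U₁ − U₂ = kQq(1/r₁ − 1/r₂).
U₁ − U₂ = (8.99×10⁹ N·m²/C²)(7.40×10⁻⁶ C)(-1.35×10⁻⁶ C)(1/0.756 − 1/0.353) = 0.136 J.
v = √(2·0.136/2.55×10⁻³) = 10.3 m/s.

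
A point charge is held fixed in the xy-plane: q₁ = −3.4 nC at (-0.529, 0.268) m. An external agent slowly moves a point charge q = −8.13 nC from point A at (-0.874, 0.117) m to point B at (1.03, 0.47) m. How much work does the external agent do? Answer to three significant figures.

For quasistatic motion the external work equals the change in potential energy: W_ext = qΔV = q(V_B − V_A).
At A: distance to the source charge is 0.377 m; V_A = kq₁/r = -81.2 V.
At B: distance to the source charge is 1.57 m; V_B = kq₁/r = -19.4 V.
ΔV = V_B − V_A = 61.7 V.
W_ext = qΔV = (-8.13×10⁻⁹ C)(61.7 V) = -5.02×10⁻⁷ J.

-5.02×10⁻⁷ J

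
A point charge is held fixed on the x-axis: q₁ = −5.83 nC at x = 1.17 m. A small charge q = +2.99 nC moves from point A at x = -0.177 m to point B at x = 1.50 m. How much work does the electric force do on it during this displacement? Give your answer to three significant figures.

The work done by the electric force is W_field = −ΔU = −q(V_B − V_A) = q(V_A − V_B).
At A: distance to the source charge is 1.35 m; V_A = kq₁/r = -38.9 V.
At B: distance to the source charge is 0.330 m; V_B = kq₁/r = -159 V.
ΔV = V_B − V_A = -120 V.
W_field = −qΔV = −(2.99×10⁻⁹ C)(-120 V) = 3.59×10⁻⁷ J.

3.59×10⁻⁷ J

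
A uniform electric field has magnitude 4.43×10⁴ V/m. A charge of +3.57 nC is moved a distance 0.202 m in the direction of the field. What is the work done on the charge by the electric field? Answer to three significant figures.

The potential change for a displacement 0.202 m in the direction of the field is ΔV = −Ed = -8950 V.
W_field = −qΔV = 3.19×10⁻⁵ J.

3.19×10⁻⁵ J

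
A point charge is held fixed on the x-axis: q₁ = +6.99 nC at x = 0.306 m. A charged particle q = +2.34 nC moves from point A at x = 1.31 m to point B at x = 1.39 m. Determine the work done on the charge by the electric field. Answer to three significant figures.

1.08×10⁻⁸ J

The work done by the electric force is W_field = −ΔU = −q(V_B − V_A) = q(V_A − V_B).
At A: distance to the source charge is 1.00 m; V_A = kq₁/r = 62.6 V.
At B: distance to the source charge is 1.08 m; V_B = kq₁/r = 58.0 V.
ΔV = V_B − V_A = -4.62 V.
W_field = −qΔV = −(2.34×10⁻⁹ C)(-4.62 V) = 1.08×10⁻⁸ J.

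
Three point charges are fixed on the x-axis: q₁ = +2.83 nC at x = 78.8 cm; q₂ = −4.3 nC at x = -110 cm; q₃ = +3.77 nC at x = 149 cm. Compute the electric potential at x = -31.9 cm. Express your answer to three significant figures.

Electric potential is a scalar, so the contributions from each charge add algebraically: V = Σ kqᵢ/rᵢ.
Distances from the field point to each charge: r₁ = 1.11 m, r₂ = 0.781 m, r₃ = 1.81 m.
V = k[(2.83×10⁻⁹)/(1.11) + (-4.30×10⁻⁹)/(0.781) + (3.77×10⁻⁹)/(1.81)] = -7.78 V.

-7.78 V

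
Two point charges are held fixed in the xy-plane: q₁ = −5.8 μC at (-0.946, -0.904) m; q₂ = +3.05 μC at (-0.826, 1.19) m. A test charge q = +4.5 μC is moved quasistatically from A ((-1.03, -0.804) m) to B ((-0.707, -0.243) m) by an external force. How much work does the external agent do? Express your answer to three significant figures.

For quasistatic motion the external work equals the change in potential energy: W_ext = qΔV = q(V_B − V_A).
At A: distances to the source charges are 0.131 m, 2.00 m; V_A = Σ kqᵢ/rᵢ = -3.86×10⁵ V.
At B: distances to the source charges are 0.703 m, 1.44 m; V_B = Σ kqᵢ/rᵢ = -5.51×10⁴ V.
ΔV = V_B − V_A = 3.30×10⁵ V.
W_ext = qΔV = (4.50×10⁻⁶ C)(3.30×10⁵ V) = 1.49 J.

1.49 J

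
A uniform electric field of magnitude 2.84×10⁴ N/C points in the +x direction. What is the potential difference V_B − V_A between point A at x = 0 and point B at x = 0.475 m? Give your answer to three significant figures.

-1.35×10⁴ V

In a uniform field, potential decreases in the direction of E: V_B − V_A = −E·Δx.
V_B − V_A = −(2.84×10⁴ V/m)(0.475 m) = -1.35×10⁴ V.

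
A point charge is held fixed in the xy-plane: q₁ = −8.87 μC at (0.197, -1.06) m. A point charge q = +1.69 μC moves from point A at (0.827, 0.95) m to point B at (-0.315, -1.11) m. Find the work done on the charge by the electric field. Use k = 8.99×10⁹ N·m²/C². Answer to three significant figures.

0.198 J

The work done by the electric force is W_field = −ΔU = −q(V_B − V_A) = q(V_A − V_B).
At A: distance to the source charge is 2.11 m; V_A = kq₁/r = -3.79×10⁴ V.
At B: distance to the source charge is 0.514 m; V_B = kq₁/r = -1.55×10⁵ V.
ΔV = V_B − V_A = -1.17×10⁵ V.
W_field = −qΔV = −(1.69×10⁻⁶ C)(-1.17×10⁵ V) = 0.198 J.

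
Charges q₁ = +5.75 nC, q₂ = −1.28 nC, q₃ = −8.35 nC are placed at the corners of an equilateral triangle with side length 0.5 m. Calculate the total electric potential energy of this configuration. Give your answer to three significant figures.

The assembly work is the sum of pairwise potential energies, U = Σ_{i<j} kqᵢqⱼ/rᵢⱼ.
All three pair separations equal the side length, 0.500 m.
U = (-1.32×10⁻⁷) + (-8.63×10⁻⁷) + (1.92×10⁻⁷) = -8.03×10⁻⁷ J.

-8.03×10⁻⁷ J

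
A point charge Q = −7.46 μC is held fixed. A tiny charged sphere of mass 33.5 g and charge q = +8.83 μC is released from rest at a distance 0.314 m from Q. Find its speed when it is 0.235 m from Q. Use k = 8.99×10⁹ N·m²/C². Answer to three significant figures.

6.15 m/s

Only the electrostatic force acts, so mechanical energy is conserved: ½mv² = U₁ − U₂ = kQq(1/r₁ − 1/r₂).
U₁ − U₂ = (8.99×10⁹ N·m²/C²)(-7.46×10⁻⁶ C)(8.83×10⁻⁶ C)(1/0.314 − 1/0.235) = 0.634 J.
v = √(2·0.634/0.0335) = 6.15 m/s.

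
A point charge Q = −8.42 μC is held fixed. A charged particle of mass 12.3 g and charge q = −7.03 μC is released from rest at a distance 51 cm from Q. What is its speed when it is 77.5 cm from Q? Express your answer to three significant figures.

Only the electrostatic force acts, so mechanical energy is conserved: ½mv² = U₁ − U₂ = kQq(1/r₁ − 1/r₂).
U₁ − U₂ = (8.99×10⁹ N·m²/C²)(-8.42×10⁻⁶ C)(-7.03×10⁻⁶ C)(1/0.510 − 1/0.775) = 0.357 J.
v = √(2·0.357/0.0123) = 7.62 m/s.

7.62 m/s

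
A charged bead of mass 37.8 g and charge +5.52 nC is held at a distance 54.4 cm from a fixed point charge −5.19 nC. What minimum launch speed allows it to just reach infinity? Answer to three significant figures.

To just escape, total mechanical energy must reach zero at infinity: ½mv²_min + U = 0, so ½mv²_min = −U = |kQq|/r.
|U| = |kQq|/r = (8.99×10⁹ N·m²/C²)(5.19×10⁻⁹)(5.52×10⁻⁹)/(0.544) = 4.73×10⁻⁷ J.
v_min = √(2|U|/m) = √(2·4.73×10⁻⁷/0.0378) = 5.00×10⁻³ m/s.

5.00×10⁻³ m/s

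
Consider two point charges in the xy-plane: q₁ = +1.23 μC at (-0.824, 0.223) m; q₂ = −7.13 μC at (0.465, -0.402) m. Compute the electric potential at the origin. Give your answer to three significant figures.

Electric potential is a scalar, so the contributions from each charge add algebraically: V = Σ kqᵢ/rᵢ.
Distances from the field point to each charge: r₁ = 0.854 m, r₂ = 0.615 m.
V = k[(1.23×10⁻⁶)/(0.854) + (-7.13×10⁻⁶)/(0.615)] = -9.13×10⁴ V.

-9.13×10⁴ V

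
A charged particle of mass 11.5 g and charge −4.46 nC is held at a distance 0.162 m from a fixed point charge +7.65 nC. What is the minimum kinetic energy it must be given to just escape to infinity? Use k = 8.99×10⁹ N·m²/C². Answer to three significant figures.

To just escape, total mechanical energy must reach zero at infinity: ½mv²_min + U = 0, so ½mv²_min = −U = |kQq|/r.
|U| = |kQq|/r = (8.99×10⁹ N·m²/C²)(7.65×10⁻⁹)(4.46×10⁻⁹)/(0.162) = 1.89×10⁻⁶ J.

1.89×10⁻⁶ J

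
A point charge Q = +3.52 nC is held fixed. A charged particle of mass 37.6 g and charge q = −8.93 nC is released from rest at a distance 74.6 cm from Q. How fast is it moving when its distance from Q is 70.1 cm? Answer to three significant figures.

Only the electrostatic force acts, so mechanical energy is conserved: ½mv² = U₁ − U₂ = kQq(1/r₁ − 1/r₂).
U₁ − U₂ = (8.99×10⁹ N·m²/C²)(3.52×10⁻⁹ C)(-8.93×10⁻⁹ C)(1/0.746 − 1/0.701) = 2.43×10⁻⁸ J.
v = √(2·2.43×10⁻⁸/0.0376) = 1.14×10⁻³ m/s.

1.14×10⁻³ m/s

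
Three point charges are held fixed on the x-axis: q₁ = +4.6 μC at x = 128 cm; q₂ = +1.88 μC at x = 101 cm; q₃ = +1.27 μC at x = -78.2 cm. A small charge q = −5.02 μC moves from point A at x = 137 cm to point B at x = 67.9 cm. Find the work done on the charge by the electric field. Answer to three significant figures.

The work done by the electric force is W_field = −ΔU = −q(V_B − V_A) = q(V_A − V_B).
At A: distances to the source charges are 0.0900 m, 0.360 m, 2.15 m; V_A = Σ kqᵢ/rᵢ = 5.12×10⁵ V.
At B: distances to the source charges are 0.601 m, 0.331 m, 1.46 m; V_B = Σ kqᵢ/rᵢ = 1.28×10⁵ V.
ΔV = V_B − V_A = -3.84×10⁵ V.
W_field = −qΔV = −(-5.02×10⁻⁶ C)(-3.84×10⁵ V) = -1.93 J.

-1.93 J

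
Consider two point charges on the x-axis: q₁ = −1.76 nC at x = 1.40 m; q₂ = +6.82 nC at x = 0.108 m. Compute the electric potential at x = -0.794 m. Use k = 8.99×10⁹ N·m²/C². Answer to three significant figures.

The total potential is the scalar sum of each charge's contribution, V = Σ kqᵢ/rᵢ.
Distances from the field point to each charge: r₁ = 2.19 m, r₂ = 0.902 m.
V = k[(-1.76×10⁻⁹)/(2.19) + (6.82×10⁻⁹)/(0.902)] = 60.8 V.

60.8 V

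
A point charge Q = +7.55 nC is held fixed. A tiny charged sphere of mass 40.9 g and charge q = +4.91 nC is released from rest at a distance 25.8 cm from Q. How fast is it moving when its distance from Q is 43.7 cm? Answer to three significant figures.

Only the electrostatic force acts, so mechanical energy is conserved: ½mv² = U₁ − U₂ = kQq(1/r₁ − 1/r₂).
U₁ − U₂ = (8.99×10⁹ N·m²/C²)(7.55×10⁻⁹ C)(4.91×10⁻⁹ C)(1/0.258 − 1/0.437) = 5.29×10⁻⁷ J.
v = √(2·5.29×10⁻⁷/0.0409) = 5.09×10⁻³ m/s.

5.09×10⁻³ m/s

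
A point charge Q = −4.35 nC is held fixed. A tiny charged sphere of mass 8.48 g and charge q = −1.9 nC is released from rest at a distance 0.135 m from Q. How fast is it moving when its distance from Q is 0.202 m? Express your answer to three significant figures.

Only the electrostatic force acts, so mechanical energy is conserved: ½mv² = U₁ − U₂ = kQq(1/r₁ − 1/r₂).
U₁ − U₂ = (8.99×10⁹ N·m²/C²)(-4.35×10⁻⁹ C)(-1.90×10⁻⁹ C)(1/0.135 − 1/0.202) = 1.83×10⁻⁷ J.
v = √(2·1.83×10⁻⁷/8.48×10⁻³) = 6.56×10⁻³ m/s.

6.56×10⁻³ m/s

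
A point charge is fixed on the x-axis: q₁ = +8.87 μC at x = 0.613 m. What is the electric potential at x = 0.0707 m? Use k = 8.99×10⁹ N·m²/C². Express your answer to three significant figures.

1.47×10⁵ V

The total potential is the scalar sum of each charge's contribution, V = Σ kqᵢ/rᵢ.
V = k[(8.87×10⁻⁶)/(0.542)] = 1.47×10⁵ V.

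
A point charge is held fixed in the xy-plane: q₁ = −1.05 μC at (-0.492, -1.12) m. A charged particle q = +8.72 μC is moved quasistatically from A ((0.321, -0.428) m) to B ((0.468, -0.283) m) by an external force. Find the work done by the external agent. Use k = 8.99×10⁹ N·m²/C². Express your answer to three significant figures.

0.0125 J

For quasistatic motion the external work equals the change in potential energy: W_ext = qΔV = q(V_B − V_A).
At A: distance to the source charge is 1.07 m; V_A = kq₁/r = -8840 V.
At B: distance to the source charge is 1.27 m; V_B = kq₁/r = -7410 V.
ΔV = V_B − V_A = 1430 V.
W_ext = qΔV = (8.72×10⁻⁶ C)(1430 V) = 0.0125 J.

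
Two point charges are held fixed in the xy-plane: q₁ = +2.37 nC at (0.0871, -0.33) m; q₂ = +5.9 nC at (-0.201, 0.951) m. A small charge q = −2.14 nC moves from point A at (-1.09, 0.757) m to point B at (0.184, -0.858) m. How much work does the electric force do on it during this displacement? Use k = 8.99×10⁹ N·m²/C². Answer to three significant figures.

-6.89×10⁻⁹ J

The work done by the electric force is W_field = −ΔU = −q(V_B − V_A) = q(V_A − V_B).
At A: distances to the source charges are 1.60 m, 0.910 m; V_A = Σ kqᵢ/rᵢ = 71.6 V.
At B: distances to the source charges are 0.537 m, 1.85 m; V_B = Σ kqᵢ/rᵢ = 68.4 V.
ΔV = V_B − V_A = -3.22 V.
W_field = −qΔV = −(-2.14×10⁻⁹ C)(-3.22 V) = -6.89×10⁻⁹ J.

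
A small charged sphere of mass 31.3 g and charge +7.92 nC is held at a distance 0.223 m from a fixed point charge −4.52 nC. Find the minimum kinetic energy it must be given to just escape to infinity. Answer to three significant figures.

1.44×10⁻⁶ J

To just escape, total mechanical energy must reach zero at infinity: ½mv²_min + U = 0, so ½mv²_min = −U = |kQq|/r.
|U| = |kQq|/r = (8.99×10⁹ N·m²/C²)(4.52×10⁻⁹)(7.92×10⁻⁹)/(0.223) = 1.44×10⁻⁶ J.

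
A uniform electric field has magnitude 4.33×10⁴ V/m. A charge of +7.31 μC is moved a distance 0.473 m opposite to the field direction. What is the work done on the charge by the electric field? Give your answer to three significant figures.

-0.150 J

The potential change for a displacement 0.473 m opposite to the field direction is ΔV = +Ed = 2.05×10⁴ V.
W_field = −qΔV = -0.150 J.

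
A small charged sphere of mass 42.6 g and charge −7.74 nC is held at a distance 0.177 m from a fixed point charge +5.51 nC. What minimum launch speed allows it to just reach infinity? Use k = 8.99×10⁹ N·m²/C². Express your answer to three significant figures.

To just escape, total mechanical energy must reach zero at infinity: ½mv²_min + U = 0, so ½mv²_min = −U = |kQq|/r.
|U| = |kQq|/r = (8.99×10⁹ N·m²/C²)(5.51×10⁻⁹)(7.74×10⁻⁹)/(0.177) = 2.17×10⁻⁶ J.
v_min = √(2|U|/m) = √(2·2.17×10⁻⁶/0.0426) = 0.0101 m/s.

0.0101 m/s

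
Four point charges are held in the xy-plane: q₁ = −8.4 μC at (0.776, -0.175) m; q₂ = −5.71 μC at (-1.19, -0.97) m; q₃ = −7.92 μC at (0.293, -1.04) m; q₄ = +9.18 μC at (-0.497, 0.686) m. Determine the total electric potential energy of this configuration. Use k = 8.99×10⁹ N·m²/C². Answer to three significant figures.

The work to assemble the configuration equals its total potential energy, U = Σ kqᵢqⱼ/rᵢⱼ over all pairs.
Pair separations: r₁₂ = 2.12 m, r₁₃ = 0.991 m, r₁₄ = 1.54 m, r₂₃ = 1.48 m, r₂₄ = 1.80 m, r₃₄ = 1.90 m.
Summing all 6 pair terms gives U = 0.0229 J.

0.0229 J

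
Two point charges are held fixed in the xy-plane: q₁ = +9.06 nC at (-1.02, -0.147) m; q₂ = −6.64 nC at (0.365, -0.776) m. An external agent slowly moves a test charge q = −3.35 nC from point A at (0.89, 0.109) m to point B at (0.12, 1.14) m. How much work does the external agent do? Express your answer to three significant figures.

For quasistatic motion the external work equals the change in potential energy: W_ext = qΔV = q(V_B − V_A).
At A: distances to the source charges are 1.93 m, 1.03 m; V_A = Σ kqᵢ/rᵢ = -15.7 V.
At B: distances to the source charges are 1.72 m, 1.93 m; V_B = Σ kqᵢ/rᵢ = 16.5 V.
ΔV = V_B − V_A = 32.2 V.
W_ext = qΔV = (-3.35×10⁻⁹ C)(32.2 V) = -1.08×10⁻⁷ J.

-1.08×10⁻⁷ J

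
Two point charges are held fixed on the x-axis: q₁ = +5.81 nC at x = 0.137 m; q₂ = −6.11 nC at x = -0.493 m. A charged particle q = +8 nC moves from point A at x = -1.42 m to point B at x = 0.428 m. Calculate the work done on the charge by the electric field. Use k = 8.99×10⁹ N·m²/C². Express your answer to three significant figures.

-1.16×10⁻⁶ J

The work done by the electric force is W_field = −ΔU = −q(V_B − V_A) = q(V_A − V_B).
At A: distances to the source charges are 1.56 m, 0.927 m; V_A = Σ kqᵢ/rᵢ = -25.7 V.
At B: distances to the source charges are 0.291 m, 0.921 m; V_B = Σ kqᵢ/rᵢ = 120 V.
ΔV = V_B − V_A = 146 V.
W_field = −qΔV = −(8.00×10⁻⁹ C)(146 V) = -1.16×10⁻⁶ J.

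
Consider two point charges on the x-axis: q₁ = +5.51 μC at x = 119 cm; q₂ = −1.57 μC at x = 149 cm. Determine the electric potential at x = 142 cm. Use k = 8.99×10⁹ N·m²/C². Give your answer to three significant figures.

Electric potential is a scalar, so the contributions from each charge add algebraically: V = Σ kqᵢ/rᵢ.
Distances from the field point to each charge: r₁ = 0.230 m, r₂ = 0.0700 m.
V = k[(5.51×10⁻⁶)/(0.230) + (-1.57×10⁻⁶)/(0.0700)] = 1.37×10⁴ V.

1.37×10⁴ V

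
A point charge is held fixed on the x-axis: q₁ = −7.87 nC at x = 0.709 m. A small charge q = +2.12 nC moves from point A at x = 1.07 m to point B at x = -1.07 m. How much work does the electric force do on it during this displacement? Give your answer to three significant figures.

The work done by the electric force is W_field = −ΔU = −q(V_B − V_A) = q(V_A − V_B).
At A: distance to the source charge is 0.361 m; V_A = kq₁/r = -196 V.
At B: distance to the source charge is 1.78 m; V_B = kq₁/r = -39.8 V.
ΔV = V_B − V_A = 156 V.
W_field = −qΔV = −(2.12×10⁻⁹ C)(156 V) = -3.31×10⁻⁷ J.

-3.31×10⁻⁷ J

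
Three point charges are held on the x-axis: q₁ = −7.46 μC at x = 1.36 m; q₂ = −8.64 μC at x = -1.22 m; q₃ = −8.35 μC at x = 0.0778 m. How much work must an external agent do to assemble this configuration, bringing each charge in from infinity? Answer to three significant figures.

1.16 J

The work to assemble the configuration equals its total potential energy, U = Σ kqᵢqⱼ/rᵢⱼ over all pairs.
Pair separations: r₁₂ = 2.58 m, r₁₃ = 1.28 m, r₂₃ = 1.30 m.
U = (0.225) + (0.437) + (0.500) = 1.16 J.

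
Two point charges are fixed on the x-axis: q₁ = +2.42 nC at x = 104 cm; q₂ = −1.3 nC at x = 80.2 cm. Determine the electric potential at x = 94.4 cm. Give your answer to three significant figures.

144 V

The total potential is the scalar sum of each charge's contribution, V = Σ kqᵢ/rᵢ.
Distances from the field point to each charge: r₁ = 0.0960 m, r₂ = 0.142 m.
V = k[(2.42×10⁻⁹)/(0.0960) + (-1.30×10⁻⁹)/(0.142)] = 144 V.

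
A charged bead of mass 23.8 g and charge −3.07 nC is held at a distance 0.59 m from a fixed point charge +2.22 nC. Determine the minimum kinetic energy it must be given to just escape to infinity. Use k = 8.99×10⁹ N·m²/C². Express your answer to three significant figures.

To just escape, total mechanical energy must reach zero at infinity: ½mv²_min + U = 0, so ½mv²_min = −U = |kQq|/r.
|U| = |kQq|/r = (8.99×10⁹ N·m²/C²)(2.22×10⁻⁹)(3.07×10⁻⁹)/(0.590) = 1.04×10⁻⁷ J.

1.04×10⁻⁷ J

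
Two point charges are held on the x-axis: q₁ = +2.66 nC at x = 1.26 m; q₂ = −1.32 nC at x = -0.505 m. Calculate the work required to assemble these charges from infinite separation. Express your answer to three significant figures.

The work to assemble the configuration equals its total potential energy, U = Σ kqᵢqⱼ/rᵢⱼ over all pairs.
Pair separations: r₁₂ = 1.77 m.
U = (-1.79×10⁻⁸) = -1.79×10⁻⁸ J.

-1.79×10⁻⁸ J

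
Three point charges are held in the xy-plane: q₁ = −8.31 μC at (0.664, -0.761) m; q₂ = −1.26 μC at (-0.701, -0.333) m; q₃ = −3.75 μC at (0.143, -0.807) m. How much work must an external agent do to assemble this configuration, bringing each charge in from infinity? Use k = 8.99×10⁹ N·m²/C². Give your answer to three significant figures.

0.645 J

The work to assemble the configuration equals its total potential energy, U = Σ kqᵢqⱼ/rᵢⱼ over all pairs.
Pair separations: r₁₂ = 1.43 m, r₁₃ = 0.523 m, r₂₃ = 0.968 m.
U = (0.0658) + (0.536) + (0.0439) = 0.645 J.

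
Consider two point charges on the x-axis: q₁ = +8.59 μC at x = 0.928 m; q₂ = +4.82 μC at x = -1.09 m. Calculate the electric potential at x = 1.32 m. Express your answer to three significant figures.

2.15×10⁵ V

Electric potential is a scalar, so the contributions from each charge add algebraically: V = Σ kqᵢ/rᵢ.
Distances from the field point to each charge: r₁ = 0.392 m, r₂ = 2.41 m.
V = k[(8.59×10⁻⁶)/(0.392) + (4.82×10⁻⁶)/(2.41)] = 2.15×10⁵ V.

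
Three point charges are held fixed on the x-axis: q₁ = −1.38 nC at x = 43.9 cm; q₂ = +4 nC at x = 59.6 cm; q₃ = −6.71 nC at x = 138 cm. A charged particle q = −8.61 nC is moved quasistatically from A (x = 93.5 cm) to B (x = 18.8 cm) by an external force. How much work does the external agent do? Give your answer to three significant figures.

For quasistatic motion the external work equals the change in potential energy: W_ext = qΔV = q(V_B − V_A).
At A: distances to the source charges are 0.496 m, 0.339 m, 0.445 m; V_A = Σ kqᵢ/rᵢ = -54.5 V.
At B: distances to the source charges are 0.251 m, 0.408 m, 1.19 m; V_B = Σ kqᵢ/rᵢ = -11.9 V.
ΔV = V_B − V_A = 42.6 V.
W_ext = qΔV = (-8.61×10⁻⁹ C)(42.6 V) = -3.67×10⁻⁷ J.

-3.67×10⁻⁷ J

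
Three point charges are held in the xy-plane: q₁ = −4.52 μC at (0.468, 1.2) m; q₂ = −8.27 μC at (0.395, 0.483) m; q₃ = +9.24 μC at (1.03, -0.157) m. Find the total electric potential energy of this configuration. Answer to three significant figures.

-0.551 J

The work to assemble the configuration equals its total potential energy, U = Σ kqᵢqⱼ/rᵢⱼ over all pairs.
Pair separations: r₁₂ = 0.721 m, r₁₃ = 1.47 m, r₂₃ = 0.902 m.
U = (0.466) + (-0.256) + (-0.762) = -0.551 J.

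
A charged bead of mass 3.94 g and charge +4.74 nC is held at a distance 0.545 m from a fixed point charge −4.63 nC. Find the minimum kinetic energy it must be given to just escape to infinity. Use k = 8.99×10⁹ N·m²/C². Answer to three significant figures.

3.62×10⁻⁷ J

To just escape, total mechanical energy must reach zero at infinity: ½mv²_min + U = 0, so ½mv²_min = −U = |kQq|/r.
|U| = |kQq|/r = (8.99×10⁹ N·m²/C²)(4.63×10⁻⁹)(4.74×10⁻⁹)/(0.545) = 3.62×10⁻⁷ J.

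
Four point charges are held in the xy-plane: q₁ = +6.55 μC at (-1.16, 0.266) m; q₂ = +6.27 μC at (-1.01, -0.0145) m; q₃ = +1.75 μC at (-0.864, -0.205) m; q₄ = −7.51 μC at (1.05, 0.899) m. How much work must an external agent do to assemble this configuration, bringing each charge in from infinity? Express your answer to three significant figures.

The assembly work is the sum of pairwise potential energies, U = Σ_{i<j} kqᵢqⱼ/rᵢⱼ.
Pair separations: r₁₂ = 0.318 m, r₁₃ = 0.556 m, r₁₄ = 2.30 m, r₂₃ = 0.240 m, r₂₄ = 2.25 m, r₃₄ = 2.21 m.
Summing all 6 pair terms gives U = 1.32 J.

1.32 J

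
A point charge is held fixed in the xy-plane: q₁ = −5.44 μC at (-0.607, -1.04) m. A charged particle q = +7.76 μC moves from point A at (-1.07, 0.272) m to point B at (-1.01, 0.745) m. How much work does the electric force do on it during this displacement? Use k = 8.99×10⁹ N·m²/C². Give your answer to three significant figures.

The work done by the electric force is W_field = −ΔU = −q(V_B − V_A) = q(V_A − V_B).
At A: distance to the source charge is 1.39 m; V_A = kq₁/r = -3.52×10⁴ V.
At B: distance to the source charge is 1.83 m; V_B = kq₁/r = -2.67×10⁴ V.
ΔV = V_B − V_A = 8430 V.
W_field = −qΔV = −(7.76×10⁻⁶ C)(8430 V) = -0.0654 J.

-0.0654 J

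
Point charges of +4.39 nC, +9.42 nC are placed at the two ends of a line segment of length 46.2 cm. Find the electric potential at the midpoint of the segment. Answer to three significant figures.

The total potential is the scalar sum of each charge's contribution, V = Σ kqᵢ/rᵢ.
Each charge is 0.231 m from the midpoint.
V = k[(4.39×10⁻⁹)/(0.231) + (9.42×10⁻⁹)/(0.231)] = 537 V.

537 V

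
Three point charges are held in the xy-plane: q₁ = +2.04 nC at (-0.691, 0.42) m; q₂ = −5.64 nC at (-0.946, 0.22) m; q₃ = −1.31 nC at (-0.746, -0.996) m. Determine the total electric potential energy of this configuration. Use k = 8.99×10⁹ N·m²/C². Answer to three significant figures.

-2.82×10⁻⁷ J

The assembly work is the sum of pairwise potential energies, U = Σ_{i<j} kqᵢqⱼ/rᵢⱼ.
Pair separations: r₁₂ = 0.324 m, r₁₃ = 1.42 m, r₂₃ = 1.23 m.
U = (-3.19×10⁻⁷) + (-1.70×10⁻⁸) + (5.39×10⁻⁸) = -2.82×10⁻⁷ J.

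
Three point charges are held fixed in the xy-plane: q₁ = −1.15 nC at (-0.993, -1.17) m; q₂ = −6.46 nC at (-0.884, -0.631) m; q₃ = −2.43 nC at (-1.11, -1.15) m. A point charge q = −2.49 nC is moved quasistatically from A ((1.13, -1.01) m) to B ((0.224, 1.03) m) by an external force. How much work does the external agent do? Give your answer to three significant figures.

For quasistatic motion the external work equals the change in potential energy: W_ext = qΔV = q(V_B − V_A).
At A: distances to the source charges are 2.13 m, 2.05 m, 2.24 m; V_A = Σ kqᵢ/rᵢ = -42.9 V.
At B: distances to the source charges are 2.51 m, 2.00 m, 2.56 m; V_B = Σ kqᵢ/rᵢ = -41.7 V.
ΔV = V_B − V_A = 1.18 V.
W_ext = qΔV = (-2.49×10⁻⁹ C)(1.18 V) = -2.94×10⁻⁹ J.

-2.94×10⁻⁹ J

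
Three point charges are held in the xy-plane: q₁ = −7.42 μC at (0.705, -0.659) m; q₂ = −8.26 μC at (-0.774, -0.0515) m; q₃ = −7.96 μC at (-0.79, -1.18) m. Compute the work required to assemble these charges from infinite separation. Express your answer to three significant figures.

The assembly work is the sum of pairwise potential energies, U = Σ_{i<j} kqᵢqⱼ/rᵢⱼ.
Pair separations: r₁₂ = 1.60 m, r₁₃ = 1.58 m, r₂₃ = 1.13 m.
U = (0.345) + (0.335) + (0.524) = 1.20 J.

1.20 J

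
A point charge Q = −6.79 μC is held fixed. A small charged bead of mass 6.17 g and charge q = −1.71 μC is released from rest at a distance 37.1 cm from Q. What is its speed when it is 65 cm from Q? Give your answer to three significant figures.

6.26 m/s

Only the electrostatic force acts, so mechanical energy is conserved: ½mv² = U₁ − U₂ = kQq(1/r₁ − 1/r₂).
U₁ − U₂ = (8.99×10⁹ N·m²/C²)(-6.79×10⁻⁶ C)(-1.71×10⁻⁶ C)(1/0.371 − 1/0.650) = 0.121 J.
v = √(2·0.121/6.17×10⁻³) = 6.26 m/s.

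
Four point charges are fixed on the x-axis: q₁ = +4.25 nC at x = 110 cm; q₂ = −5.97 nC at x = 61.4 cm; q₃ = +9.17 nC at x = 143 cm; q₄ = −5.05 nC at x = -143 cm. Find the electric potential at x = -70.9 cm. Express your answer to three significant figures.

-43.9 V

The total potential is the scalar sum of each charge's contribution, V = Σ kqᵢ/rᵢ.
Distances from the field point to each charge: r₁ = 1.81 m, r₂ = 1.32 m, r₃ = 2.14 m, r₄ = 0.721 m.
V = k[(4.25×10⁻⁹)/(1.81) + (-5.97×10⁻⁹)/(1.32) + (9.17×10⁻⁹)/(2.14) + (-5.05×10⁻⁹)/(0.721)] = -43.9 V.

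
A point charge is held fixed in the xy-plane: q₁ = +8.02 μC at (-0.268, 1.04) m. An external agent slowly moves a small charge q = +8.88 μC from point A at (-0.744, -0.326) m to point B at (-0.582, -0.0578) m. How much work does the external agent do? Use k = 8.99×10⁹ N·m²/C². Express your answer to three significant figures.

For quasistatic motion the external work equals the change in potential energy: W_ext = qΔV = q(V_B − V_A).
At A: distance to the source charge is 1.45 m; V_A = kq₁/r = 4.98×10⁴ V.
At B: distance to the source charge is 1.14 m; V_B = kq₁/r = 6.31×10⁴ V.
ΔV = V_B − V_A = 1.33×10⁴ V.
W_ext = qΔV = (8.88×10⁻⁶ C)(1.33×10⁴ V) = 0.118 J.

0.118 J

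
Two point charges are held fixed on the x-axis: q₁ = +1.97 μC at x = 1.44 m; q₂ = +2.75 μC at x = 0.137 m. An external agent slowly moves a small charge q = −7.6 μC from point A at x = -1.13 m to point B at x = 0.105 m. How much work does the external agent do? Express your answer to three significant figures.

For quasistatic motion the external work equals the change in potential energy: W_ext = qΔV = q(V_B − V_A).
At A: distances to the source charges are 2.57 m, 1.27 m; V_A = Σ kqᵢ/rᵢ = 2.64×10⁴ V.
At B: distances to the source charges are 1.33 m, 0.0320 m; V_B = Σ kqᵢ/rᵢ = 7.86×10⁵ V.
ΔV = V_B − V_A = 7.59×10⁵ V.
W_ext = qΔV = (-7.60×10⁻⁶ C)(7.59×10⁵ V) = -5.77 J.

-5.77 J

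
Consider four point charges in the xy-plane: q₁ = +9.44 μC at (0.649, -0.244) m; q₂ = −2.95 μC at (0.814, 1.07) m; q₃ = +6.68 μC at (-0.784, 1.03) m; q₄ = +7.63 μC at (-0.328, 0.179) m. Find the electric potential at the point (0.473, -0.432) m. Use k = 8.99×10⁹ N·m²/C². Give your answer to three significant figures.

The total potential is the scalar sum of each charge's contribution, V = Σ kqᵢ/rᵢ.
Distances from the field point to each charge: r₁ = 0.258 m, r₂ = 1.54 m, r₃ = 1.93 m, r₄ = 1.01 m.
V = k[(9.44×10⁻⁶)/(0.258) + (-2.95×10⁻⁶)/(1.54) + (6.68×10⁻⁶)/(1.93) + (7.63×10⁻⁶)/(1.01)] = 4.12×10⁵ V.

4.12×10⁵ V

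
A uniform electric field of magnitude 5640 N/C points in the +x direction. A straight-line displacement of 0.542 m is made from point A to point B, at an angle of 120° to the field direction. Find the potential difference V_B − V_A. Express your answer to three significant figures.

Only the component of displacement along E changes the potential: ΔV = −E·d·cosθ.
ΔV = −(5640 V/m)(0.542 m)cos120° = 1530 V.

1530 V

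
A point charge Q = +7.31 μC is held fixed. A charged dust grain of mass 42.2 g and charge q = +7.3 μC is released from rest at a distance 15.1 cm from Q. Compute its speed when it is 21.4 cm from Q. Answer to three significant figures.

6.66 m/s

Only the electrostatic force acts, so mechanical energy is conserved: ½mv² = U₁ − U₂ = kQq(1/r₁ − 1/r₂).
U₁ − U₂ = (8.99×10⁹ N·m²/C²)(7.31×10⁻⁶ C)(7.30×10⁻⁶ C)(1/0.151 − 1/0.214) = 0.935 J.
v = √(2·0.935/0.0422) = 6.66 m/s.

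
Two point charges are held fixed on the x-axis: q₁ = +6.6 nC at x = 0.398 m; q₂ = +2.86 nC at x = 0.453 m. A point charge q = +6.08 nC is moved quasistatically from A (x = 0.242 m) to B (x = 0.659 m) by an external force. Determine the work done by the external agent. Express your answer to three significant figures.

For quasistatic motion the external work equals the change in potential energy: W_ext = qΔV = q(V_B − V_A).
At A: distances to the source charges are 0.156 m, 0.211 m; V_A = Σ kqᵢ/rᵢ = 502 V.
At B: distances to the source charges are 0.261 m, 0.206 m; V_B = Σ kqᵢ/rᵢ = 352 V.
ΔV = V_B − V_A = -150 V.
W_ext = qΔV = (6.08×10⁻⁹ C)(-150 V) = -9.12×10⁻⁷ J.

-9.12×10⁻⁷ J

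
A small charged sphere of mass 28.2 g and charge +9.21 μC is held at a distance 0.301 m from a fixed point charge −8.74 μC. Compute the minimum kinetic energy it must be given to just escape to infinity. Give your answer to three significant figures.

2.40 J

To just escape, total mechanical energy must reach zero at infinity: ½mv²_min + U = 0, so ½mv²_min = −U = |kQq|/r.
|U| = |kQq|/r = (8.99×10⁹ N·m²/C²)(8.74×10⁻⁶)(9.21×10⁻⁶)/(0.301) = 2.40 J.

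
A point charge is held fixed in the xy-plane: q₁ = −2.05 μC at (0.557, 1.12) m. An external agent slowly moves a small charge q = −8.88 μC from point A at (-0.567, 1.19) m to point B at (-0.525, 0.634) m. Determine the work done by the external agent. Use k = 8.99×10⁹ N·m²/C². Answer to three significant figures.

-7.35×10⁻³ J

For quasistatic motion the external work equals the change in potential energy: W_ext = qΔV = q(V_B − V_A).
At A: distance to the source charge is 1.13 m; V_A = kq₁/r = -1.64×10⁴ V.
At B: distance to the source charge is 1.19 m; V_B = kq₁/r = -1.55×10⁴ V.
ΔV = V_B − V_A = 827 V.
W_ext = qΔV = (-8.88×10⁻⁶ C)(827 V) = -7.35×10⁻³ J.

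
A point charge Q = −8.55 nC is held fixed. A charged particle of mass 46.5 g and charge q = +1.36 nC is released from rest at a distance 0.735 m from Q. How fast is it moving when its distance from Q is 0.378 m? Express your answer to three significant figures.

2.40×10⁻³ m/s

Only the electrostatic force acts, so mechanical energy is conserved: ½mv² = U₁ − U₂ = kQq(1/r₁ − 1/r₂).
U₁ − U₂ = (8.99×10⁹ N·m²/C²)(-8.55×10⁻⁹ C)(1.36×10⁻⁹ C)(1/0.735 − 1/0.378) = 1.34×10⁻⁷ J.
v = √(2·1.34×10⁻⁷/0.0465) = 2.40×10⁻³ m/s.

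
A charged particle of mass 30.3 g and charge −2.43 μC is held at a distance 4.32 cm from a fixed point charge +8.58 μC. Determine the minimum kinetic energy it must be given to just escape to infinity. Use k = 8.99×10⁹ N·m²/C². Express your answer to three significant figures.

To just escape, total mechanical energy must reach zero at infinity: ½mv²_min + U = 0, so ½mv²_min = −U = |kQq|/r.
|U| = |kQq|/r = (8.99×10⁹ N·m²/C²)(8.58×10⁻⁶)(2.43×10⁻⁶)/(0.0432) = 4.34 J.

4.34 J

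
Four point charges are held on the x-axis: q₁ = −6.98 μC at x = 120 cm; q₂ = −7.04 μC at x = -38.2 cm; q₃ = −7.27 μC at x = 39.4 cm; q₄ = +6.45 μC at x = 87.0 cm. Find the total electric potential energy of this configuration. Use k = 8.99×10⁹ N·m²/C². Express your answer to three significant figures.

-1.00 J

The assembly work is the sum of pairwise potential energies, U = Σ_{i<j} kqᵢqⱼ/rᵢⱼ.
Pair separations: r₁₂ = 1.58 m, r₁₃ = 0.806 m, r₁₄ = 0.330 m, r₂₃ = 0.776 m, r₂₄ = 1.25 m, r₃₄ = 0.476 m.
Summing all 6 pair terms gives U = -1.00 J.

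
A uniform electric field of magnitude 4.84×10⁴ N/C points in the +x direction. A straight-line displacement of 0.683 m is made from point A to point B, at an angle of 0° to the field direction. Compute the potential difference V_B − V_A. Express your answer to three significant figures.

-3.31×10⁴ V

Only the component of displacement along E changes the potential: ΔV = −E·d·cosθ.
ΔV = −(4.84×10⁴ V/m)(0.683 m)cos0° = -3.31×10⁴ V.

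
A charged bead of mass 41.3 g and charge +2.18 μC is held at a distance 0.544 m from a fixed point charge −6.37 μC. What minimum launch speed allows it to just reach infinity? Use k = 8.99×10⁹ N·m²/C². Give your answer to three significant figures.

To just escape, total mechanical energy must reach zero at infinity: ½mv²_min + U = 0, so ½mv²_min = −U = |kQq|/r.
|U| = |kQq|/r = (8.99×10⁹ N·m²/C²)(6.37×10⁻⁶)(2.18×10⁻⁶)/(0.544) = 0.229 J.
v_min = √(2|U|/m) = √(2·0.229/0.0413) = 3.33 m/s.

3.33 m/s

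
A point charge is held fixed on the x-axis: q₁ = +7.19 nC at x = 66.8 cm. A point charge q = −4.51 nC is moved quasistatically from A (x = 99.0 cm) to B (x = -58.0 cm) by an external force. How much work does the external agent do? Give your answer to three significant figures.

6.72×10⁻⁷ J

For quasistatic motion the external work equals the change in potential energy: W_ext = qΔV = q(V_B − V_A).
At A: distance to the source charge is 0.322 m; V_A = kq₁/r = 201 V.
At B: distance to the source charge is 1.25 m; V_B = kq₁/r = 51.8 V.
ΔV = V_B − V_A = -149 V.
W_ext = qΔV = (-4.51×10⁻⁹ C)(-149 V) = 6.72×10⁻⁷ J.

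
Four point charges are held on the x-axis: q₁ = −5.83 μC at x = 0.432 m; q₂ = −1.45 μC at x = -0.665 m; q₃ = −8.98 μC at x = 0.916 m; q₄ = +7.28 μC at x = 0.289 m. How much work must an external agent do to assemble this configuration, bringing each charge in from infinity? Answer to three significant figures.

The assembly work is the sum of pairwise potential energies, U = Σ_{i<j} kqᵢqⱼ/rᵢⱼ.
Pair separations: r₁₂ = 1.10 m, r₁₃ = 0.484 m, r₁₄ = 0.143 m, r₂₃ = 1.58 m, r₂₄ = 0.954 m, r₃₄ = 0.627 m.
Summing all 6 pair terms gives U = -2.59 J.

-2.59 J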